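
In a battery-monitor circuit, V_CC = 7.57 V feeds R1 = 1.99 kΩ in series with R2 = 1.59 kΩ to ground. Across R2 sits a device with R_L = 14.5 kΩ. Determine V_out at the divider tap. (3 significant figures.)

The load sits in parallel with R2, giving an effective lower resistance R2' = R2·R_L/(R2+R_L) = 1.433 kΩ.
Voltage divider with the loaded lower leg: V_out = 7.57 × 1.433/(1.99 + 1.433) = 7.57 × 0.4186 = 3.169 V.
(Unloaded it would be 3.36 V; the load pulls it down.)

V_out ≈ 3.17 V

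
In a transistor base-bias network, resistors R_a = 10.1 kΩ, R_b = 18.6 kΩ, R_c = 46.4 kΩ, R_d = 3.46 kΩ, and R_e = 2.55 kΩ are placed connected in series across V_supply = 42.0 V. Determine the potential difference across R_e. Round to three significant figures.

ΣR = 10.1 + 18.6 + 46.4 + 3.46 + 2.55 = 81.11 kΩ.
V = V_supply · R/ΣR = 42.0 × 0.03144 = 1.320 V.

V ≈ 1.32 V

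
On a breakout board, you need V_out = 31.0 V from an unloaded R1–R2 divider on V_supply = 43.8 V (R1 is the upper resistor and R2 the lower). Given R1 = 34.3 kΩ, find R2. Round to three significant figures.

R2 ≈ 83.1 kΩ

Required fraction k = V_out/V_supply = 0.7078.
Rearranging, R2 = R1·k/(1−k) = 34.3 × 2.422 = 83.07 kΩ.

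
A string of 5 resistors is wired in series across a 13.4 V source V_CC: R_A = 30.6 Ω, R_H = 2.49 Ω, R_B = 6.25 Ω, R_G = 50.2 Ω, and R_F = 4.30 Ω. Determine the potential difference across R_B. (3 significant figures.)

Total series resistance ΣR = 30.6 + 2.49 + 6.25 + 50.2 + 4.30 = 93.84 Ω.
V = V_CC · R/ΣR = 13.4 × 0.06660 = 0.8925 V.

V ≈ 0.892 V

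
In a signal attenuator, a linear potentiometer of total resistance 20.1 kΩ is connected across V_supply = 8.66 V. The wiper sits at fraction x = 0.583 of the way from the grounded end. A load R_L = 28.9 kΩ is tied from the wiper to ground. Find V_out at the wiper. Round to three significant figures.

V_out ≈ 4.32 V

Split the track: R_lower = x·R_p = 11.72 kΩ, R_upper = (1−x)·R_p = 8.382 kΩ.
(x·R_p) ‖ R_L = 8.338 kΩ.
V_out = 8.66 × 8.338/(8.382 + 8.338) = 4.319 V.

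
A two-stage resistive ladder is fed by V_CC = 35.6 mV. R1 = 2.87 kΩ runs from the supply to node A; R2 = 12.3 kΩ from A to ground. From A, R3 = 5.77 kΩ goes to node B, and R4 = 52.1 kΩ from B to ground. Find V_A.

The second stage (R3 + R4 = 57.87 kΩ) loads node A in parallel with R2.
Effective lower resistance at A: R2 ‖ 57.87 = 10.14 kΩ.
First divider: V_A = V_CC · 10.14/(2.87 + 10.14) = 27.75 mV.

V_A ≈ 27.7 mV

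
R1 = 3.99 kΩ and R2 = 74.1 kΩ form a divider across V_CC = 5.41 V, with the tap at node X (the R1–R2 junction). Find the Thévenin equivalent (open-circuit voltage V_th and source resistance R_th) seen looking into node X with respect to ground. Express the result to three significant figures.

V_th ≈ 5.13 V, R_th ≈ 3.79 kΩ

V_th is the unloaded tap voltage: V_CC · R2/(R1+R2) = 5.41 × 0.9489 = 5.134 V.
Zeroing V_CC shorts the top of R1 to ground, so R_th = R1 ‖ R2 = 3.786 kΩ.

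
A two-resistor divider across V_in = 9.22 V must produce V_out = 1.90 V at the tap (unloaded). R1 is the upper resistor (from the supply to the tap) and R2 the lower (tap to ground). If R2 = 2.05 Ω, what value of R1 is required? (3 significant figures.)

R1 ≈ 7.90 Ω

V_out/V_in = R2/(R1+R2) = 0.2061.
Rearranging, R1 = R2·(1−k)/k = 2.05 × 3.853 = 7.898 Ω.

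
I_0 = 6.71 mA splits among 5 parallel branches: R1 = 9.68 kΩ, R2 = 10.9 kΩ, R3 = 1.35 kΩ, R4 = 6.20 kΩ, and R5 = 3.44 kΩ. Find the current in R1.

I ≈ 0.499 mA

Conductances: ΣG = 1/9.68 + 1/10.9 + 1/1.35 + 1/6.20 + 1/3.44 = 1.388 (1/kΩ).
R1 takes the fraction G_k/ΣG = 0.1033/1.388 = 0.07444, so I = 6.71 × 0.07444 = 0.4995 mA.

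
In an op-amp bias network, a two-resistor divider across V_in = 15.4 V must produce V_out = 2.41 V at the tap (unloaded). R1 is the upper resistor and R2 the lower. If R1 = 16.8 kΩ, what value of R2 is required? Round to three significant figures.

Required fraction k = V_out/V_in = 0.1565.
Rearranging, R2 = R1·k/(1−k) = 16.8 × 0.1855 = 3.117 kΩ.

R2 ≈ 3.12 kΩ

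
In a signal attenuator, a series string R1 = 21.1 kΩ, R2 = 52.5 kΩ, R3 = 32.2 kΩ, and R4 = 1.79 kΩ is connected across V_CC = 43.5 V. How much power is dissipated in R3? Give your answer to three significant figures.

Series current I = V_CC/ΣR = 43.5/107.6 = 0.4043 mA.
P(R3) = I²·R3 = (0.4043)² × 32.2 = 5.264 mW.

P ≈ 5.26 mW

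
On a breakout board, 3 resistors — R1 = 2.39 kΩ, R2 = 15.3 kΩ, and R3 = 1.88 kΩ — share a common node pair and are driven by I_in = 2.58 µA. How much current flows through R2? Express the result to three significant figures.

Total conductance ΣG = 1/2.39 + 1/15.3 + 1/1.88 = 1.016 (units of 1/kΩ).
By the current-divider rule, I = I_in · G_k/ΣG = 2.58 × 0.06435 = 0.1660 µA.

I ≈ 0.166 µA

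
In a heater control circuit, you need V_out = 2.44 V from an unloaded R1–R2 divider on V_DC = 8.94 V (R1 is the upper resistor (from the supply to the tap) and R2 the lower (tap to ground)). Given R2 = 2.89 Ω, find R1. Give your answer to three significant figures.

R1 ≈ 7.70 Ω

V_out/V_DC = R2/(R1+R2) = 0.2729.
Rearranging, R1 = R2·(1−k)/k = 2.89 × 2.664 = 7.699 Ω.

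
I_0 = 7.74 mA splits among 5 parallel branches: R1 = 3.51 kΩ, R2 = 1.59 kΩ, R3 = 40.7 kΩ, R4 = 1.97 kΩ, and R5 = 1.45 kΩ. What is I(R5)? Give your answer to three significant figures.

Total conductance ΣG = 1/3.51 + 1/1.59 + 1/40.7 + 1/1.97 + 1/1.45 = 2.136 (units of 1/kΩ).
Current divider: I(R5) = I_0 · G_k/ΣG = 7.74 × (0.6897/2.136) = 7.74 × 0.3229 = 2.499 mA.

I ≈ 2.50 mA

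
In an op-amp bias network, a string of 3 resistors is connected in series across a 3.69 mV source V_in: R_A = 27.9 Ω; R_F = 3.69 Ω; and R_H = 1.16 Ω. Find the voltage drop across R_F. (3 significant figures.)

Total series resistance ΣR = 27.9 + 3.69 + 1.16 = 32.75 Ω.
By the voltage-divider rule, V = 3.69 × 3.690/32.75 = 0.4158 mV.

V ≈ 0.416 mV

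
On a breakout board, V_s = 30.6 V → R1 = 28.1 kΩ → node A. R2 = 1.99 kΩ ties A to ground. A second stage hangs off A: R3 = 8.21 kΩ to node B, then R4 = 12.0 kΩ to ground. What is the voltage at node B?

The second stage (R3 + R4 = 20.21 kΩ) loads node A in parallel with R2.
R2 ‖ (R3+R4) = 1.812 kΩ.
V_A = 30.6 × 1.812/(28.1 + 1.812) = 1.853 V.
Then the unloaded second divider: V_B = V_A × R4/(R3+R4) = 1.853 × 0.5938 = 1.100 V.

V_B ≈ 1.10 V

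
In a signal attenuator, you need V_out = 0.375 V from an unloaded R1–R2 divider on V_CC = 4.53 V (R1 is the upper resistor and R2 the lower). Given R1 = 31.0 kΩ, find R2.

R2 ≈ 2.80 kΩ

V_out/V_CC = R2/(R1+R2) = 0.08278.
So R2 = R1 · V_out/(V_CC − V_out) = 31.0 × 0.375/(4.53 − 0.375) = 31.0 × 0.09025 = 2.798 kΩ.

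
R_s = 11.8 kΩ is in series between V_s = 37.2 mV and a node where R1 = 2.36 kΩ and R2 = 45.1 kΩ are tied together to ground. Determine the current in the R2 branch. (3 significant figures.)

Parallel bank: R_p = 1/(1/2.36 + 1/45.1) = 2.243 kΩ.
Node voltage V_A = V_s · R_p/(R_s + R_p) = 37.2 × 0.1597 = 5.941 mV.
I(R2) = V_A / R2 = 5.941/45.1 = 0.1317 µA.

I ≈ 0.132 µA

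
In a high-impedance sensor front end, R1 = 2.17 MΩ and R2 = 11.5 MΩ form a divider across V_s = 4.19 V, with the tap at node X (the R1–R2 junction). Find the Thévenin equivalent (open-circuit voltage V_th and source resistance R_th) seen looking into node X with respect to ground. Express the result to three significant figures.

With X open, the divider is unloaded: V_th = 4.19 × 11.5/13.67 = 3.525 V.
Zeroing V_s shorts the top of R1 to ground, so R_th = R1 ‖ R2 = 1.826 MΩ.

V_th ≈ 3.52 V, R_th ≈ 1.83 MΩ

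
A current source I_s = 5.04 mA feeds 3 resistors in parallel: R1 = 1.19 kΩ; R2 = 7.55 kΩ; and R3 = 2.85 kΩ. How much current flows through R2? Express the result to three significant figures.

Total conductance ΣG = 1/1.19 + 1/7.55 + 1/2.85 = 1.324 (units of 1/kΩ).
R2 takes the fraction G_k/ΣG = 0.1325/1.324 = 0.1001, so I = 5.04 × 0.1001 = 0.5043 mA.

I ≈ 0.504 mA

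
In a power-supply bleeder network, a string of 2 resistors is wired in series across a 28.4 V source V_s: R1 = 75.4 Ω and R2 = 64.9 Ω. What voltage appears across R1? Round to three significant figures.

Total series resistance ΣR = 75.4 + 64.9 = 140.3 Ω.
Voltage divider: V = V_s · (75.40 / 140.3) = 28.4 × 0.5374 = 15.26 V.

V ≈ 15.3 V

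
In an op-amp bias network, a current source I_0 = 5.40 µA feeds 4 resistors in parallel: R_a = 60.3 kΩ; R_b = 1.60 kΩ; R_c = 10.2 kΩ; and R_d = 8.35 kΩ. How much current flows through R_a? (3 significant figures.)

Conductances: ΣG = 1/60.3 + 1/1.60 + 1/10.2 + 1/8.35 = 0.8594 (1/kΩ).
R_a takes the fraction G_k/ΣG = 0.01658/0.8594 = 0.01930, so I = 5.40 × 0.01930 = 0.1042 µA.

I ≈ 0.104 µA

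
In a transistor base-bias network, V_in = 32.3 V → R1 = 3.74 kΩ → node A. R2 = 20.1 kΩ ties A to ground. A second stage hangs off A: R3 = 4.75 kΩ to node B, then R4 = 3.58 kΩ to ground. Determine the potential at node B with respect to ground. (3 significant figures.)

Node A sees R2 in parallel with the series input of stage 2, R3 + R4 = 8.330 kΩ.
R2 ‖ (R3+R4) = 5.889 kΩ.
First divider: V_A = V_in · 5.889/(3.74 + 5.889) = 19.75 V.
Then the unloaded second divider: V_B = V_A × R4/(R3+R4) = 19.75 × 0.4298 = 8.490 V.

V_B ≈ 8.49 V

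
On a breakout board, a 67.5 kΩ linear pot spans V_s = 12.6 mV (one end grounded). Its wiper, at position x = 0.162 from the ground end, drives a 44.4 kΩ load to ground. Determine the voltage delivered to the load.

Split the track: R_lower = x·R_p = 10.94 kΩ, R_upper = (1−x)·R_p = 56.56 kΩ.
(x·R_p) ‖ R_L = 8.774 kΩ.
V_out = 12.6 × 8.774/(56.56 + 8.774) = 1.692 mV.

V_out ≈ 1.69 mV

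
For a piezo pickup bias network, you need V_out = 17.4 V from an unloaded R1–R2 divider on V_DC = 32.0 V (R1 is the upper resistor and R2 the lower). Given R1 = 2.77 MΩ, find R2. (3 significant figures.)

The divider ratio is R2/(R1+R2) = 17.4/32.0 = 0.5437.
Rearranging, R2 = R1·k/(1−k) = 2.77 × 1.192 = 3.301 MΩ.

R2 ≈ 3.30 MΩ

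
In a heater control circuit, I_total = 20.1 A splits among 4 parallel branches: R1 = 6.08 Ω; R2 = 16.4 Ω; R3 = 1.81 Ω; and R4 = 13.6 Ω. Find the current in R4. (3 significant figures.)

I ≈ 1.74 A

Total conductance ΣG = 1/6.08 + 1/16.4 + 1/1.81 + 1/13.6 = 0.8515 (units of 1/Ω).
Current divider: I(R4) = I_total · G_k/ΣG = 20.1 × (0.07353/0.8515) = 20.1 × 0.08636 = 1.736 A.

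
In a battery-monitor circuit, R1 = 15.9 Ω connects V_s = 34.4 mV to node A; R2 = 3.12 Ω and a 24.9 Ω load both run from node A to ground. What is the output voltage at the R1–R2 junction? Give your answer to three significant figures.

The load sits in parallel with R2, giving an effective lower resistance R2' = R2·R_L/(R2+R_L) = 2.773 Ω.
Then V_out = V_s · R2'/(R1 + R2') = 34.4 × 2.773/18.67 = 5.108 mV.

V_out ≈ 5.11 mV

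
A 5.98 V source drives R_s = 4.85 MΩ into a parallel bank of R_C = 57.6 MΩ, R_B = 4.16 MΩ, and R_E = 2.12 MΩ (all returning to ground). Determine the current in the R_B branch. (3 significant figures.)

Combine the parallel branches: R_p = (1/57.6 + 1/4.16 + 1/2.12)⁻¹ = 1.371 MΩ.
V_A = 5.98 × 1.371/6.221 = 1.318 V.
Branch current I = V_A/R_B = 1.318/4.16 = 0.3168 µA.

I ≈ 0.317 µA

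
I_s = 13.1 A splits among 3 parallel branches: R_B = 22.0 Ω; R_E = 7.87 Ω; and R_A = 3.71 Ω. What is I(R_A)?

I ≈ 7.99 A

Total conductance ΣG = 1/22.0 + 1/7.87 + 1/3.71 = 0.4421 (units of 1/Ω).
R_A takes the fraction G_k/ΣG = 0.2695/0.4421 = 0.6097, so I = 13.1 × 0.6097 = 7.988 A.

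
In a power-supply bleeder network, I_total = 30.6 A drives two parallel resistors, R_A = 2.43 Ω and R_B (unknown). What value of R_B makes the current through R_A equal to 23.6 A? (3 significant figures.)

The fraction through R_A equals R_B/(R_A+R_B).
With f = 0.7712, R_B = R_A · f/(1−f) = 2.43 × 3.371 = 8.193 Ω.

R_B ≈ 8.19 Ω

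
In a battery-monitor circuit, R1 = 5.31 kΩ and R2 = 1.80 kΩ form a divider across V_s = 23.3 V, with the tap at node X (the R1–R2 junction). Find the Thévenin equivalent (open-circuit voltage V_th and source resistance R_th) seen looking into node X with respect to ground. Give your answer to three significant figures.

V_th ≈ 5.90 V, R_th ≈ 1.34 kΩ

With X open, the divider is unloaded: V_th = 23.3 × 1.80/7.110 = 5.899 V.
With V_s suppressed (replaced by a short), R_th = R1 ‖ R2 = (5.310 × 1.80)/(5.310 + 1.80) = 1.344 kΩ.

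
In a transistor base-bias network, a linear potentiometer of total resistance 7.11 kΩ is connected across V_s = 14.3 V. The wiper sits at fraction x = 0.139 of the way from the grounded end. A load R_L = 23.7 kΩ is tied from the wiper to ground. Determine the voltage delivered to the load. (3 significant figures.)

V_out ≈ 1.92 V

Lower segment x·R_p = 0.9883 kΩ; upper segment (1−x)·R_p = 6.122 kΩ.
R_L loads the lower segment: effective lower R = 0.9487 kΩ.
V_out = 14.3 × 0.9487/(6.122 + 0.9487) = 1.919 V.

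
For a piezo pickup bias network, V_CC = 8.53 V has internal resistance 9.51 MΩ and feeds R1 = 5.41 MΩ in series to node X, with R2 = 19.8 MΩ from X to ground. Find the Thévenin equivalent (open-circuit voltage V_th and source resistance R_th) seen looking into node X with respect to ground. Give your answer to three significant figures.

R1' = 9.51 + 5.41 = 14.92 MΩ (source resistance + R1).
With X open, the divider is unloaded: V_th = 8.53 × 19.8/34.72 = 4.864 V.
Zeroing V_CC shorts the top of R1' to ground, so R_th = R1' ‖ R2 = 8.509 MΩ.

V_th ≈ 4.86 V, R_th ≈ 8.51 MΩ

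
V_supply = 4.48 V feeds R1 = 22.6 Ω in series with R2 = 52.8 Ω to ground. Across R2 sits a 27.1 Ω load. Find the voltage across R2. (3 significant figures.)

V_out ≈ 1.98 V

R2 ‖ R_L = (52.8 × 27.1)/(52.8 + 27.1) = 17.91 Ω.
Then V_out = V_supply · R2'/(R1 + R2') = 4.48 × 17.91/40.51 = 1.981 V.
(Unloaded it would be 3.14 V; the load pulls it down.)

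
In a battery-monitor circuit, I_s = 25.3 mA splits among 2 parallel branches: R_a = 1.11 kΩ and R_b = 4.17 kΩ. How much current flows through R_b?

I ≈ 5.32 mA

For two parallel branches, I_k = I_s · (other R)/(sum of R).
So I = 25.3 × 1.11/5.280 = 5.319 mA.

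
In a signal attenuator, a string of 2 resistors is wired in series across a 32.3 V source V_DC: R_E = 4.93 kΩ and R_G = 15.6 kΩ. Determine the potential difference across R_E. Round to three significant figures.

ΣR = 4.93 + 15.6 = 20.53 kΩ.
By the voltage-divider rule, V = 32.3 × 4.930/20.53 = 7.756 V.

V ≈ 7.76 V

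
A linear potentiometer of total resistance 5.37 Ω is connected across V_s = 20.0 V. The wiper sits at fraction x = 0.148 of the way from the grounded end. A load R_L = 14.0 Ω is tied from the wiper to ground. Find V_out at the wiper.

V_out ≈ 2.82 V

Split the track: R_lower = x·R_p = 0.7948 Ω, R_upper = (1−x)·R_p = 4.575 Ω.
Lower segment in parallel with the load: 0.7948 ‖ 14.0 = 0.7521 Ω.
V_out = 20.0 × 0.7521/(4.575 + 0.7521) = 2.823 V.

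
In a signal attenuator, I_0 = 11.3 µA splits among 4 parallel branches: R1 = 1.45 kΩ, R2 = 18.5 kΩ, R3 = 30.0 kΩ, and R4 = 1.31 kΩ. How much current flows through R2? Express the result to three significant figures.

Conductances: ΣG = 1/1.45 + 1/18.5 + 1/30.0 + 1/1.31 = 1.540 (1/kΩ).
R2 takes the fraction G_k/ΣG = 0.05405/1.540 = 0.03509, so I = 11.3 × 0.03509 = 0.3965 µA.

I ≈ 0.397 µA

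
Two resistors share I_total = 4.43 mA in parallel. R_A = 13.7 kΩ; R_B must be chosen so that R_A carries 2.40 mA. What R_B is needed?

R_B ≈ 16.2 kΩ

Two-branch current divider: I_A = I_total · R_B/(R_A + R_B).
With f = 0.5418, R_B = R_A · f/(1−f) = 13.7 × 1.182 = 16.20 kΩ.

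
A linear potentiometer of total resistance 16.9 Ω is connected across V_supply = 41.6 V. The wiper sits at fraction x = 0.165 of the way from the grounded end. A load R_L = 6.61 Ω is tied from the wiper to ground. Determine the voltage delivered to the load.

V_out ≈ 5.08 V

The pot divides into 14.11 Ω above the wiper and 2.788 Ω below.
R_L loads the lower segment: effective lower R = 1.961 Ω.
Then V_out = V_supply · 1.961/(14.11 + 1.961) = 5.076 V.
(Unloaded: V_out = x·V_supply = 6.86 V.)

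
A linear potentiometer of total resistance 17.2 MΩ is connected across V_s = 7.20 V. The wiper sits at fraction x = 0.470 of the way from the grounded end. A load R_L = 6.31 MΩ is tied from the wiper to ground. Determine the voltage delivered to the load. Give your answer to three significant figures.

Split the track: R_lower = x·R_p = 8.084 MΩ, R_upper = (1−x)·R_p = 9.116 MΩ.
(x·R_p) ‖ R_L = 3.544 MΩ.
V_out = 7.20 × 3.544/(9.116 + 3.544) = 2.015 V.

V_out ≈ 2.02 V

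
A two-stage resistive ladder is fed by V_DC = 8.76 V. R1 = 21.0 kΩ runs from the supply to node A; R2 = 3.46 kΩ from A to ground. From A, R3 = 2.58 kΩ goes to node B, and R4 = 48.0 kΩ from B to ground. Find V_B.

The second stage (R3 + R4 = 50.58 kΩ) loads node A in parallel with R2.
R2 ‖ (R3+R4) = 3.238 kΩ.
So V_A = 8.76 × 0.1336 = 1.170 V.
Stage 2 is unloaded, so V_B = V_A · R4/(R3+R4) = 1.170 × 48.0/50.58 = 1.111 V.

V_B ≈ 1.11 V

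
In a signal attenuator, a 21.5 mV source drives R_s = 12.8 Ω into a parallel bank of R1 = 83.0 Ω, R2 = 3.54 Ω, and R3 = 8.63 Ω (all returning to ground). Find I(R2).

Equivalent of the parallel group: R_p = 2.437 Ω.
V_A = 21.5 × 2.437/15.24 = 3.438 mV.
Branch current I = V_A/R2 = 3.438/3.54 = 0.9712 mA.

I ≈ 0.971 mA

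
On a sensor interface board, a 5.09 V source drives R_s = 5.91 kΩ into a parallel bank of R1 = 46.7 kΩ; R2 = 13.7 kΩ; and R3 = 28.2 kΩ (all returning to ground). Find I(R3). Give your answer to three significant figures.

Parallel bank: R_p = 1/(1/46.7 + 1/13.7 + 1/28.2) = 7.700 kΩ.
V_A by voltage divider: V_A = 5.09 × 7.700/(5.91 + 7.700) = 2.880 V.
Branch current I = V_A/R3 = 2.880/28.2 = 0.1021 mA.
(Check via current divider: I_total = 0.3740 mA; share G_k/ΣG = 0.2731 → same result.)

I ≈ 0.102 mA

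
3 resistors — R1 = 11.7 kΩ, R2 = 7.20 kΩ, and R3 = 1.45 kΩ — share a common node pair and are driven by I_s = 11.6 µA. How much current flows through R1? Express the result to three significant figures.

ΣG = 1/11.7 + 1/7.20 + 1/1.45 = 0.9140.
R1 takes the fraction G_k/ΣG = 0.08547/0.9140 = 0.09351, so I = 11.6 × 0.09351 = 1.085 µA.

I ≈ 1.08 µA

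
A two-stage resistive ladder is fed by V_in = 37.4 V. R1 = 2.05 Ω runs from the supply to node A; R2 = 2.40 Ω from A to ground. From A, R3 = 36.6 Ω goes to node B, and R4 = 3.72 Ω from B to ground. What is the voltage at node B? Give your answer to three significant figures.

V_B ≈ 1.81 V

Node A sees R2 in parallel with the series input of stage 2, R3 + R4 = 40.32 Ω.
Effective lower resistance at A: R2 ‖ 40.32 = 2.265 Ω.
V_A = 37.4 × 2.265/(2.05 + 2.265) = 19.63 V.
Stage 2 is unloaded, so V_B = V_A · R4/(R3+R4) = 19.63 × 3.72/40.32 = 1.811 V.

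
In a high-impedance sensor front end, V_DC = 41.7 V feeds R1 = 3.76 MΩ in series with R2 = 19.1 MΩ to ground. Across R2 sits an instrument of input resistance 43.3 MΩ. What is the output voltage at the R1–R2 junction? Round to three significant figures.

V_out ≈ 32.5 V

First combine the lower leg with the load: R2 ‖ R_L = 13.25 MΩ.
Now apply the divider: V_out = 41.7 × 0.7790 = 32.48 V.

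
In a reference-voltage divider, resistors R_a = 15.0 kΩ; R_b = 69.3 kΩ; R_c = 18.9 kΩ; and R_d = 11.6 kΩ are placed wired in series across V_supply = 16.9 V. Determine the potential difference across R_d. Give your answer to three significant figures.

ΣR = 15.0 + 69.3 + 18.9 + 11.6 = 114.8 kΩ.
Voltage divider: V = V_supply · (11.60 / 114.8) = 16.9 × 0.1010 = 1.708 V.

V ≈ 1.71 V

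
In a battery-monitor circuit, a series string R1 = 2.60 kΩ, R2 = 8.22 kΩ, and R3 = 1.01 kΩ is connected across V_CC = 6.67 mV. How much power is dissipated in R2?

P ≈ 2.61 nW

The common current is I = 6.67/11.83 = 0.5638 µA.
P(R2) = I²·R2 = (0.5638)² × 8.22 = 2.613 nW.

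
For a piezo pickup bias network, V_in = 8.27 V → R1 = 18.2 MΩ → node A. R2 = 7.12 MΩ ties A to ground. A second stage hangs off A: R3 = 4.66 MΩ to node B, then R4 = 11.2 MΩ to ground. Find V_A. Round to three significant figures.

The second stage (R3 + R4 = 15.86 MΩ) loads node A in parallel with R2.
R2 ‖ (R3+R4) = 4.914 MΩ.
First divider: V_A = V_in · 4.914/(18.2 + 4.914) = 1.758 V.

V_A ≈ 1.76 V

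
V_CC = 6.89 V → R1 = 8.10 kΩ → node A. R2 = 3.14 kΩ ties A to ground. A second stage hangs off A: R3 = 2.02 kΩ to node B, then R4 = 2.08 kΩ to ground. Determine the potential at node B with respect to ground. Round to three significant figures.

V_B ≈ 0.629 V

The second stage (R3 + R4 = 4.100 kΩ) loads node A in parallel with R2.
Effective lower resistance at A: R2 ‖ 4.100 = 1.778 kΩ.
So V_A = 6.89 × 0.1800 = 1.240 V.
V_B = V_A × 0.5073 = 0.6292 V.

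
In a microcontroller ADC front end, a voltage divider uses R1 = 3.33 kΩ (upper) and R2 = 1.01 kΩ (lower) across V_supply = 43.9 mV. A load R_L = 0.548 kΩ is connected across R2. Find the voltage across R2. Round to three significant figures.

First combine the lower leg with the load: R2 ‖ R_L = 0.3553 kΩ.
Now apply the divider: V_out = 43.9 × 0.09640 = 4.232 mV.
(Unloaded it would be 10.2 mV; the load pulls it down.)

V_out ≈ 4.23 mV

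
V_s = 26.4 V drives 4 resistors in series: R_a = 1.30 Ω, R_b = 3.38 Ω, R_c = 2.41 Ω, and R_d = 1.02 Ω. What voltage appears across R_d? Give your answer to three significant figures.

V ≈ 3.32 V

Total series resistance ΣR = 1.30 + 3.38 + 2.41 + 1.02 = 8.110 Ω.
Voltage divider: V = V_s · (1.020 / 8.110) = 26.4 × 0.1258 = 3.320 V.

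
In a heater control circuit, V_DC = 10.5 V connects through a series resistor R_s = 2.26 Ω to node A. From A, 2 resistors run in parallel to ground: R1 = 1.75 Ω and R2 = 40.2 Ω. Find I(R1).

Parallel bank: R_p = 1/(1/1.75 + 1/40.2) = 1.677 Ω.
Node voltage V_A = V_DC · R_p/(R_s + R_p) = 10.5 × 0.4260 = 4.473 V.
I(R1) = V_A / R1 = 4.473/1.75 = 2.556 A.

I ≈ 2.56 A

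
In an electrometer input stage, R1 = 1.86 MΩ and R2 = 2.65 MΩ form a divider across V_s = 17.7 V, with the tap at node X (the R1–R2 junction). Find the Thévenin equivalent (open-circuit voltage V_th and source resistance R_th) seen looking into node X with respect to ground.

Open-circuit (no load on X): V_th = V_s · R2/(R1 + R2) = 17.7 × 2.65/(1.860 + 2.65) = 10.40 V.
Looking into X with the source shorted: R_th = R1·R2/(R1+R2) = 1.860 × 2.65/4.510 = 1.093 MΩ.

V_th ≈ 10.4 V, R_th ≈ 1.09 MΩ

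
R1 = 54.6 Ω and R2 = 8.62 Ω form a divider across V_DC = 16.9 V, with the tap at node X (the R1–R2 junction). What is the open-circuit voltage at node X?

With X open, the divider is unloaded: V_th = 16.9 × 8.62/63.22 = 2.304 V.

V_th ≈ 2.30 V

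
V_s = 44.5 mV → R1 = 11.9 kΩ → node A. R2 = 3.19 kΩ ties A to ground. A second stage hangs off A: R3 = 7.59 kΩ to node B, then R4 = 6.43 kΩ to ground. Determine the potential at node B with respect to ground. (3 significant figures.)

V_B ≈ 3.66 mV

The second stage (R3 + R4 = 14.02 kΩ) loads node A in parallel with R2.
R2 ‖ (R3+R4) = 2.599 kΩ.
So V_A = 44.5 × 0.1792 = 7.976 mV.
Then the unloaded second divider: V_B = V_A × R4/(R3+R4) = 7.976 × 0.4586 = 3.658 mV.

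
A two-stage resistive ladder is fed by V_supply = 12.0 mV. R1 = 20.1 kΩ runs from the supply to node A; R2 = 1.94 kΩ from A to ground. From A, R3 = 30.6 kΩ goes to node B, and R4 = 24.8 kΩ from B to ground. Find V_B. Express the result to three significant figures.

V_B ≈ 0.458 mV

Looking into the second stage from A: R3 + R4 = 55.40 kΩ appears in parallel with R2.
Effective lower resistance at A: R2 ‖ 55.40 = 1.874 kΩ.
V_A = 12.0 × 1.874/(20.1 + 1.874) = 1.024 mV.
Stage 2 is unloaded, so V_B = V_A · R4/(R3+R4) = 1.024 × 24.8/55.40 = 0.4582 mV.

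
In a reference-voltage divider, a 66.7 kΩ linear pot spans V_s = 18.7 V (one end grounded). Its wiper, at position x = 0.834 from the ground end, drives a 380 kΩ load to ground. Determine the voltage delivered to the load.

V_out ≈ 15.2 V

The pot divides into 11.07 kΩ above the wiper and 55.63 kΩ below.
(x·R_p) ‖ R_L = 48.52 kΩ.
Then V_out = V_s · 48.52/(11.07 + 48.52) = 15.23 V.
(Unloaded: V_out = x·V_s = 15.6 V.)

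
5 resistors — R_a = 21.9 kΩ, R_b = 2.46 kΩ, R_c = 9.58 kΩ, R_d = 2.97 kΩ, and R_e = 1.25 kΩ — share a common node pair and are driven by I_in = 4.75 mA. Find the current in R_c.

I ≈ 0.293 mA

ΣG = 1/21.9 + 1/2.46 + 1/9.58 + 1/2.97 + 1/1.25 = 1.693.
R_c takes the fraction G_k/ΣG = 0.1044/1.693 = 0.06165, so I = 4.75 × 0.06165 = 0.2928 mA.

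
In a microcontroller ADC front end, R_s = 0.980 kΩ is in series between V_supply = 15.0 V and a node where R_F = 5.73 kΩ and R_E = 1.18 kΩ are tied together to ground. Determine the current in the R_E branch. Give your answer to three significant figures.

Parallel bank: R_p = 1/(1/5.73 + 1/1.18) = 0.9785 kΩ.
V_A by voltage divider: V_A = 15.0 × 0.9785/(0.980 + 0.9785) = 7.494 V.
Branch current I = V_A/R_E = 7.494/1.18 = 6.351 mA.

I ≈ 6.35 mA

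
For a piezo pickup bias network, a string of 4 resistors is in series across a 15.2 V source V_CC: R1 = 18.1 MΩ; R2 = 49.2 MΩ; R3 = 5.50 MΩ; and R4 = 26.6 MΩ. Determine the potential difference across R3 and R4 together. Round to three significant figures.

Series total: ΣR = 18.1 + 49.2 + 5.50 + 26.6 = 99.40 MΩ.
R_{R3..R4} = 5.50 + 26.6 = 32.10 MΩ.
Voltage divider: V = V_CC · (32.10 / 99.40) = 15.2 × 0.3229 = 4.909 V.

V ≈ 4.91 V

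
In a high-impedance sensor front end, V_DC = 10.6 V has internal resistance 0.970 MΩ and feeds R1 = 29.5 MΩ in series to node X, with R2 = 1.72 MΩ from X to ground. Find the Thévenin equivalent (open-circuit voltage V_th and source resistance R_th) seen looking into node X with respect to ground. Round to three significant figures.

R1' = 0.970 + 29.5 = 30.47 MΩ (source resistance + R1).
V_th is the unloaded tap voltage: V_DC · R2/(R1'+R2) = 10.6 × 0.05343 = 0.5664 V.
Looking into X with the source shorted: R_th = R1'·R2/(R1'+R2) = 30.47 × 1.72/32.19 = 1.628 MΩ.

V_th ≈ 0.566 V, R_th ≈ 1.63 MΩ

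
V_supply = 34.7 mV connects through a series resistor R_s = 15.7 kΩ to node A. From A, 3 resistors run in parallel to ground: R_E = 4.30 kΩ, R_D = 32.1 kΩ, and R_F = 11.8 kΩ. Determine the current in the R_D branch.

Combine the parallel branches: R_p = (1/4.30 + 1/32.1 + 1/11.8)⁻¹ = 2.870 kΩ.
V_A by voltage divider: V_A = 34.7 × 2.870/(15.7 + 2.870) = 5.363 mV.
I(R_D) = V_A / R_D = 5.363/32.1 = 0.1671 µA.
(Check via current divider: I_total = 1.869 µA; share G_k/ΣG = 0.08940 → same result.)

I ≈ 0.167 µA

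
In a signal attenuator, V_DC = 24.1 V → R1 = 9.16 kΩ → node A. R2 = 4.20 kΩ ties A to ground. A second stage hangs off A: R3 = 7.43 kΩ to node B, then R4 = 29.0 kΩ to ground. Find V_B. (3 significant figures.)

V_B ≈ 5.59 V

The second stage (R3 + R4 = 36.43 kΩ) loads node A in parallel with R2.
Effective lower resistance at A: R2 ‖ 36.43 = 3.766 kΩ.
So V_A = 24.1 × 0.2913 = 7.021 V.
V_B = V_A × 0.7960 = 5.589 V.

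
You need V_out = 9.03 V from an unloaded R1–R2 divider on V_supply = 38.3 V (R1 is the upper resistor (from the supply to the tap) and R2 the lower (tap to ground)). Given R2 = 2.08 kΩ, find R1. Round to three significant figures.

R1 ≈ 6.74 kΩ

Required fraction k = V_out/V_supply = 0.2358.
Rearranging, R1 = R2·(1−k)/k = 2.08 × 3.241 = 6.742 kΩ.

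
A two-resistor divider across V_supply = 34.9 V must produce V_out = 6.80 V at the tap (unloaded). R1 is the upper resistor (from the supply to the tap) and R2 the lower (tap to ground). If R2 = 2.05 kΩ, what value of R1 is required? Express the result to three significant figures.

R1 ≈ 8.47 kΩ

V_out/V_supply = R2/(R1+R2) = 0.1948.
R1 = R2·(1/k − 1) = 2.05 × 4.132 = 8.471 kΩ.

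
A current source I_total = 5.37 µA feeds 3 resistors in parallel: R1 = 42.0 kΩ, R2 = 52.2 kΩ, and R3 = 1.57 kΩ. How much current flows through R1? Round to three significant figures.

I ≈ 0.188 µA

ΣG = 1/42.0 + 1/52.2 + 1/1.57 = 0.6799.
Current divider: I(R1) = I_total · G_k/ΣG = 5.37 × (0.02381/0.6799) = 5.37 × 0.03502 = 0.1881 µA.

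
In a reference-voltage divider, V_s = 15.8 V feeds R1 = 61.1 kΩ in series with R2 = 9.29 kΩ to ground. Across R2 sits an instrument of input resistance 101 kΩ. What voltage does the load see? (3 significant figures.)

V_out ≈ 1.93 V

R2 ‖ R_L = (9.29 × 101)/(9.29 + 101) = 8.507 kΩ.
Then V_out = V_s · R2'/(R1 + R2') = 15.8 × 8.507/69.61 = 1.931 V.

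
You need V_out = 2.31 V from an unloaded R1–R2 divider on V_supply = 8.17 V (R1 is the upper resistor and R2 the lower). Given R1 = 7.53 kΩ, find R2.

R2 ≈ 2.97 kΩ

The divider ratio is R2/(R1+R2) = 2.31/8.17 = 0.2827.
Rearranging, R2 = R1·k/(1−k) = 7.53 × 0.3942 = 2.968 kΩ.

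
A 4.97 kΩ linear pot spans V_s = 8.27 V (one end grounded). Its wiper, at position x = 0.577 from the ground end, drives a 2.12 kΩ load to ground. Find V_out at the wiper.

V_out ≈ 3.04 V

Split the track: R_lower = x·R_p = 2.868 kΩ, R_upper = (1−x)·R_p = 2.102 kΩ.
R_L loads the lower segment: effective lower R = 1.219 kΩ.
V_out = 8.27 × 1.219/(2.102 + 1.219) = 3.035 V.
(Unloaded: V_out = x·V_s = 4.77 V.)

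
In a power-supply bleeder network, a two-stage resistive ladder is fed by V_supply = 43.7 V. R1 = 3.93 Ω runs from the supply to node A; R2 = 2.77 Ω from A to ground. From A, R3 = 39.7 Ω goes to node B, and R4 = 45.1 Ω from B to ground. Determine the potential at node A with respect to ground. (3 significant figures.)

V_A ≈ 17.7 V

Looking into the second stage from A: R3 + R4 = 84.80 Ω appears in parallel with R2.
Effective lower resistance at A: R2 ‖ 84.80 = 2.682 Ω.
So V_A = 43.7 × 0.4057 = 17.73 V.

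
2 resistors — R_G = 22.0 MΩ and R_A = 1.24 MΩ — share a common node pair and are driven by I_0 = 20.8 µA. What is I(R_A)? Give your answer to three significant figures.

For two parallel branches, I_k = I_0 · (other R)/(sum of R).
I(R_A) = 20.8 × 22.0/(22.0 + 1.24) = 20.8 × 0.9466 = 19.69 µA.

I ≈ 19.7 µA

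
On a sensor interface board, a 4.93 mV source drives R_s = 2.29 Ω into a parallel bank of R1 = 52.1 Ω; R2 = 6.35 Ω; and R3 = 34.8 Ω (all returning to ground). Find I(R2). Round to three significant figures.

Parallel bank: R_p = 1/(1/52.1 + 1/6.35 + 1/34.8) = 4.868 Ω.
V_A = 4.93 × 4.868/7.158 = 3.353 mV.
I(R2) = V_A / R2 = 3.353/6.35 = 0.5280 mA.
(Check via current divider: I_total = 0.6887 mA; share G_k/ΣG = 0.7667 → same result.)

I ≈ 0.528 mA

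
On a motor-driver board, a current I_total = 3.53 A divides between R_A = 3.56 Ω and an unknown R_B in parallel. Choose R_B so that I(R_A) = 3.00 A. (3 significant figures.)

The fraction through R_A equals R_B/(R_A+R_B).
With f = 0.8499, R_B = R_A · f/(1−f) = 3.56 × 5.660 = 20.15 Ω.

R_B ≈ 20.2 Ω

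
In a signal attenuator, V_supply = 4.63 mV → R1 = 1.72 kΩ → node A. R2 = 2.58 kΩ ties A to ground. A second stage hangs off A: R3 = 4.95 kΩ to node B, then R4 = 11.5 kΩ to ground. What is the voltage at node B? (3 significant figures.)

V_B ≈ 1.83 mV

The second stage (R3 + R4 = 16.45 kΩ) loads node A in parallel with R2.
Effective lower resistance at A: R2 ‖ 16.45 = 2.230 kΩ.
First divider: V_A = V_supply · 2.230/(1.72 + 2.230) = 2.614 mV.
Stage 2 is unloaded, so V_B = V_A · R4/(R3+R4) = 2.614 × 11.5/16.45 = 1.827 mV.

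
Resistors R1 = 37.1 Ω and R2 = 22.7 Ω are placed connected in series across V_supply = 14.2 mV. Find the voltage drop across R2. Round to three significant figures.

V ≈ 5.39 mV

ΣR = 37.1 + 22.7 = 59.80 Ω.
Voltage divider: V = V_supply · (22.70 / 59.80) = 14.2 × 0.3796 = 5.390 mV.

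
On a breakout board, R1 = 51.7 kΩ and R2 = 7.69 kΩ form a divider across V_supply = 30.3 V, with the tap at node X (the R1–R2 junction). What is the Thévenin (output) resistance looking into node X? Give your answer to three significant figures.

R_th ≈ 6.69 kΩ

Zeroing V_supply shorts the top of R1 to ground, so R_th = R1 ‖ R2 = 6.694 kΩ.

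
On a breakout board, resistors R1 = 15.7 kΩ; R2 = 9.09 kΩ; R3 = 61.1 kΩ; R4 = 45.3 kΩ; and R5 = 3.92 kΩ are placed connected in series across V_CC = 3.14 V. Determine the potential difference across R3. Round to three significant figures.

V ≈ 1.42 V

Total series resistance ΣR = 15.7 + 9.09 + 61.1 + 45.3 + 3.92 = 135.1 kΩ.
V = V_CC · R/ΣR = 3.14 × 0.4522 = 1.420 V.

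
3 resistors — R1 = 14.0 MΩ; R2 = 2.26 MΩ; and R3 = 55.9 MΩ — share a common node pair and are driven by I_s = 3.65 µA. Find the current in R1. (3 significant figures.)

I ≈ 0.490 µA

Total conductance ΣG = 1/14.0 + 1/2.26 + 1/55.9 = 0.5318 (units of 1/MΩ).
R1 takes the fraction G_k/ΣG = 0.07143/0.5318 = 0.1343, so I = 3.65 × 0.1343 = 0.4903 µA.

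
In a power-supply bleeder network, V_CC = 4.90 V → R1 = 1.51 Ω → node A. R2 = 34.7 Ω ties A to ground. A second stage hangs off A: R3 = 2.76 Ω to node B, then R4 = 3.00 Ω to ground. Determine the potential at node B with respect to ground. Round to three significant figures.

V_B ≈ 1.95 V

The second stage (R3 + R4 = 5.760 Ω) loads node A in parallel with R2.
R2 ‖ (R3+R4) = 4.940 Ω.
First divider: V_A = V_CC · 4.940/(1.51 + 4.940) = 3.753 V.
Stage 2 is unloaded, so V_B = V_A · R4/(R3+R4) = 3.753 × 3.00/5.760 = 1.955 V.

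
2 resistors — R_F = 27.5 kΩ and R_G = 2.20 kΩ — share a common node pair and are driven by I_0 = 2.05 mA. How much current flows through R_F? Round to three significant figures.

With just two branches, the current splits inversely with resistance.
I(R_F) = 2.05 × 2.20/(27.5 + 2.20) = 2.05 × 0.07407 = 0.1519 mA.

I ≈ 0.152 mA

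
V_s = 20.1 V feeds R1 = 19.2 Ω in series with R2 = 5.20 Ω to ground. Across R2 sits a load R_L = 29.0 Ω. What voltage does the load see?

V_out ≈ 3.75 V

R2 ‖ R_L = (5.20 × 29.0)/(5.20 + 29.0) = 4.409 Ω.
Then V_out = V_s · R2'/(R1 + R2') = 20.1 × 4.409/23.61 = 3.754 V.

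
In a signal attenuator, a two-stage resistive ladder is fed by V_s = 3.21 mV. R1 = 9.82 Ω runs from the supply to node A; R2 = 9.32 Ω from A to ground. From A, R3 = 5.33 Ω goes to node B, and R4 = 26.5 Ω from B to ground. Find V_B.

Node A sees R2 in parallel with the series input of stage 2, R3 + R4 = 31.83 Ω.
R2 ‖ (R3+R4) = 7.209 Ω.
V_A = 3.21 × 7.209/(9.82 + 7.209) = 1.359 mV.
V_B = V_A × 0.8325 = 1.131 mV.

V_B ≈ 1.13 mV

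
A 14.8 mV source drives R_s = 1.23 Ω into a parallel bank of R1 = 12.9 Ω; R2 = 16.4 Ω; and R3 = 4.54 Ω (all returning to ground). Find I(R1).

Combine the parallel branches: R_p = (1/12.9 + 1/16.4 + 1/4.54)⁻¹ = 2.787 Ω.
V_A = 14.8 × 2.787/4.017 = 10.27 mV.
I(R1) = V_A / R1 = 10.27/12.9 = 0.7960 mA.

I ≈ 0.796 mA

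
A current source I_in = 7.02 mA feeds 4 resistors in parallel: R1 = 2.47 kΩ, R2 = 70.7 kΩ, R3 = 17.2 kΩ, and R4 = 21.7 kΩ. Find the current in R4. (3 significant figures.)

Total conductance ΣG = 1/2.47 + 1/70.7 + 1/17.2 + 1/21.7 = 0.5232 (units of 1/kΩ).
By the current-divider rule, I = I_in · G_k/ΣG = 7.02 × 0.08807 = 0.6183 mA.

I ≈ 0.618 mA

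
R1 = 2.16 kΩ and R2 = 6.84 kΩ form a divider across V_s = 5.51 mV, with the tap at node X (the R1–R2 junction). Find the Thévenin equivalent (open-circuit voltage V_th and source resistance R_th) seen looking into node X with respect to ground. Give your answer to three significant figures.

Open-circuit (no load on X): V_th = V_s · R2/(R1 + R2) = 5.51 × 6.84/(2.160 + 6.84) = 4.188 mV.
With V_s suppressed (replaced by a short), R_th = R1 ‖ R2 = (2.160 × 6.84)/(2.160 + 6.84) = 1.642 kΩ.

V_th ≈ 4.19 mV, R_th ≈ 1.64 kΩ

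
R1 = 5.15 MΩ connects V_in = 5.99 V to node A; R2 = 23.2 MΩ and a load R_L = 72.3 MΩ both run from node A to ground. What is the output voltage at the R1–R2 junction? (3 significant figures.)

V_out ≈ 4.63 V

The load sits in parallel with R2, giving an effective lower resistance R2' = R2·R_L/(R2+R_L) = 17.56 MΩ.
Voltage divider with the loaded lower leg: V_out = 5.99 × 17.56/(5.15 + 17.56) = 5.99 × 0.7733 = 4.632 V.
(Unloaded it would be 4.90 V; the load pulls it down.)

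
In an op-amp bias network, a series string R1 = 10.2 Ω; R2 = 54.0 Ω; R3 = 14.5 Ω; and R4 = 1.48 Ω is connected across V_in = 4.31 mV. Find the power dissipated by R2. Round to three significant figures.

ΣR = 80.18 Ω → I = 4.31/80.18 = 0.05375 mA.
P(R2) = I²·R2 = (0.05375)² × 54.0 = 0.1560 µW.

P ≈ 0.156 µW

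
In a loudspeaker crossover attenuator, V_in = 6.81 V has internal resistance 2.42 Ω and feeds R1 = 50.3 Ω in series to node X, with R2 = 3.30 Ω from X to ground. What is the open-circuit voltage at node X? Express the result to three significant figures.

R1' = 2.42 + 50.3 = 52.72 Ω (source resistance + R1).
With X open, the divider is unloaded: V_th = 6.81 × 3.30/56.02 = 0.4012 V.

V_th ≈ 0.401 V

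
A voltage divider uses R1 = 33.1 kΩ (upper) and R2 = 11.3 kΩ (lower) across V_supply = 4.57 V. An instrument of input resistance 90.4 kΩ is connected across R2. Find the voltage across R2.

V_out ≈ 1.06 V

First combine the lower leg with the load: R2 ‖ R_L = 10.04 kΩ.
Then V_out = V_supply · R2'/(R1 + R2') = 4.57 × 10.04/43.14 = 1.064 V.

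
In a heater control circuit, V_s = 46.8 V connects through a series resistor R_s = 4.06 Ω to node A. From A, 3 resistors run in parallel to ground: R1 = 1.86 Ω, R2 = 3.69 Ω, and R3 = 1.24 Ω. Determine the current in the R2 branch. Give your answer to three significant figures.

I ≈ 1.68 A

Combine the parallel branches: R_p = (1/1.86 + 1/3.69 + 1/1.24)⁻¹ = 0.6192 Ω.
V_A = 46.8 × 0.6192/4.679 = 6.193 V.
Branch current I = V_A/R2 = 6.193/3.69 = 1.678 A.
(Equivalently: I_total = 10.00 A, then current-divider fraction G_k/ΣG = 0.1678.)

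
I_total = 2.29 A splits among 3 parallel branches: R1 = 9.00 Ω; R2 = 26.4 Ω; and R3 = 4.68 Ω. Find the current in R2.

I ≈ 0.239 A

Conductances: ΣG = 1/9.00 + 1/26.4 + 1/4.68 = 0.3627 (1/Ω).
Current divider: I(R2) = I_total · G_k/ΣG = 2.29 × (0.03788/0.3627) = 2.29 × 0.1044 = 0.2392 A.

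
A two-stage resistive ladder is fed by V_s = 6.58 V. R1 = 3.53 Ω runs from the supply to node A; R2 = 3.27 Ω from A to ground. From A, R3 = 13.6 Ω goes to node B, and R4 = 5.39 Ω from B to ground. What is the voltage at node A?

Node A sees R2 in parallel with the series input of stage 2, R3 + R4 = 18.99 Ω.
Effective lower resistance at A: R2 ‖ 18.99 = 2.790 Ω.
First divider: V_A = V_s · 2.790/(3.53 + 2.790) = 2.905 V.

V_A ≈ 2.90 V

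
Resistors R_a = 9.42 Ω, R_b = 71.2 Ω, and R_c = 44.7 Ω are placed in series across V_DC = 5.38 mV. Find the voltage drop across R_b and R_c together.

V ≈ 4.98 mV

Series total: ΣR = 9.42 + 71.2 + 44.7 = 125.3 Ω.
R_{R_b..R_c} = 71.2 + 44.7 = 115.9 Ω.
Voltage divider: V = V_DC · (115.9 / 125.3) = 5.38 × 0.9248 = 4.976 mV.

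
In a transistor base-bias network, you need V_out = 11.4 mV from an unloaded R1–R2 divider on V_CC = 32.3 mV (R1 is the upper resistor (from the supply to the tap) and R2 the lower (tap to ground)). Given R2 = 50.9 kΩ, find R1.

V_out/V_CC = R2/(R1+R2) = 0.3529.
R1 = R2·(1/k − 1) = 50.9 × 1.833 = 93.32 kΩ.

R1 ≈ 93.3 kΩ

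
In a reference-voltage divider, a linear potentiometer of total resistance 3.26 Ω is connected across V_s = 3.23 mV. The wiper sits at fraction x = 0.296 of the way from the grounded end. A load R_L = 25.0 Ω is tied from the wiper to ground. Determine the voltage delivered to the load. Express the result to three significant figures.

Split the track: R_lower = x·R_p = 0.9650 Ω, R_upper = (1−x)·R_p = 2.295 Ω.
(x·R_p) ‖ R_L = 0.9291 Ω.
Loaded-divider output: V_out = 3.23 × 0.2882 = 0.9308 mV.

V_out ≈ 0.931 mV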